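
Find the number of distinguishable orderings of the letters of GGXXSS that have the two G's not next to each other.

Total arrangements of GGXXSS: 6!/(2!·2!·2!) = 90.
Arrangements with the G's together: treat GG as one letter, giving (5)!/(2!·2!) = 30.
Subtracting, 90 − 30 = 60 arrangements keep the G's apart.

60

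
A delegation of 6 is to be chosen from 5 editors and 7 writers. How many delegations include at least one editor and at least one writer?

With no constraint there are C(12,6) = 924 possible selections.
Selections missing a whole group: no editors → C(7,6) = 7; no writers → C(5,6) = 0.
Both groups omitted at once is impossible, so 924 − 7 = 917.

917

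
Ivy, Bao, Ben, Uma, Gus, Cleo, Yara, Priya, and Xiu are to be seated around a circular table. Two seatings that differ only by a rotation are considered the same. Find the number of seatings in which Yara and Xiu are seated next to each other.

Treat {Yara, Xiu} as one unit (2 internal orders) and seat the resulting 8 units around the table: (7)! circular arrangements.
So 2 × (7)! = 2 × 5040 = 10080.

10080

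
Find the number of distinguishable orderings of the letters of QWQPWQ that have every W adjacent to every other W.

Treat the 2 copies of W as a single block. The multiset to arrange is then {WW, P, Q, Q, Q}, 5 items in all.
That gives (5)!/(3!) = 20 arrangements.

20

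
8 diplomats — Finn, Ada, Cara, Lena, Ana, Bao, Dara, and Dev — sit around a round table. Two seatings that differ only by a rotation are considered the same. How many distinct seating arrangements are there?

5040

Seat Finn anywhere (absorbing the rotational symmetry), then permute the other 7: (7)! = 5040.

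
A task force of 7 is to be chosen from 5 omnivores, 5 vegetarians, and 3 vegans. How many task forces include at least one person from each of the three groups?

1580

Unrestricted: C(13,7) = 1716 ways to pick any 7 of the 13.
Subtract selections that omit an entire group: no omnivores → C(8,7) = 8; no vegetarians → C(8,7) = 8; no vegans → C(10,7) = 120.
Add back selections omitting two groups (i.e. drawn from a single group): C(5,7) + C(5,7) + C(3,7) = 0.
By inclusion–exclusion: 1716 − 136 + 0 = 1580.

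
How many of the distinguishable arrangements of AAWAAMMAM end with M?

168

Fix M in the last position and arrange the remaining 8 letters.
Those 8 letters have A appearing 5 times and M appearing twice, giving (8)!/(5!·2!) = 168.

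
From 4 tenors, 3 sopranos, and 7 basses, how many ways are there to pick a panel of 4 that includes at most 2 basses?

721

Split by how many basses are chosen (0 through 2).
Sum: C(7,0)·C(7,4) + C(7,1)·C(7,3) + C(7,2)·C(7,2) = 35 + 245 + 441 = 721.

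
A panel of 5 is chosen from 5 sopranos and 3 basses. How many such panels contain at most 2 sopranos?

10

Split by how many sopranos are chosen (0 through 2).
Sum: C(5,0)·C(3,5) + C(5,1)·C(3,4) + C(5,2)·C(3,3) = 0 + 0 + 10 = 10.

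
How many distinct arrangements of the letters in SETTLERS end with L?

630

With the last slot taken by L, it remains to arrange the other 7 letters (SETTERS).
Those 7 letters have E appearing twice, S appearing twice, and T appearing twice, giving (7)!/(2!·2!·2!) = 630.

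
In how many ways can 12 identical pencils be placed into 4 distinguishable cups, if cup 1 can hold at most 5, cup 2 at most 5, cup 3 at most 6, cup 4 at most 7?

197

Without the upper bounds there are C(15,3) = 455 ways to split 12 among 4 cups.
Subtract solutions that violate a single cap (substitute x_i' = x_i − (cap_i+1)): x_1 ≥ 6 gives C(9,3) = 84; x_2 ≥ 6 gives C(9,3) = 84; x_3 ≥ 7 gives C(8,3) = 56; x_4 ≥ 8 gives C(7,3) = 35. Together 259.
Add back pairs where two caps are both exceeded: 1 + 0 + 0 + 0 + 0 + 0 = 1.
By inclusion–exclusion the count is 455 − 259 + 1 = 197.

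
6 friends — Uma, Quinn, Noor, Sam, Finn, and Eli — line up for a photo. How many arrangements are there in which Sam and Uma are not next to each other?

480

Of the 6! = 720 arrangements, those with Sam and Uma adjacent number 2 × 5! = 240 (treat the pair as a block with 2 internal orders).
So 720 − 240 = 480 arrangements keep them apart.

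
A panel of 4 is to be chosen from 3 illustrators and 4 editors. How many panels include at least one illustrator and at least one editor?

Unrestricted: C(7,4) = 35 ways to pick any 4 of the 7.
Subtract selections that omit an entire group: no illustrators → C(4,4) = 1; no editors → C(3,4) = 0.
Both groups omitted at once is impossible, so 35 − 1 = 34.

34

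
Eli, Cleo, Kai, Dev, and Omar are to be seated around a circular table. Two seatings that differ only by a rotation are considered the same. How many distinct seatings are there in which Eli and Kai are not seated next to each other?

12

All circular seatings of 5 people number (4)! = 24.
Those with Eli next to Kai: fuse the pair into one unit and seat 4 units around a circle — 2·(3)! = 12.
Subtracting, 24 − 12 = 12.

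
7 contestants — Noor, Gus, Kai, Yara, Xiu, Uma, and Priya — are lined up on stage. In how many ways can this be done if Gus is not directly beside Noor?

3600

Of the 7! = 5040 arrangements, those with Gus and Noor adjacent number 2 × 6! = 1440 (treat the pair as a block with 2 internal orders).
Complementary counting: 5040 − 1440 = 3600.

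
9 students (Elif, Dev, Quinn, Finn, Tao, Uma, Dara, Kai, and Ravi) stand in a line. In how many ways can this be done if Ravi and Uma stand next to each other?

Place the 7 others and the Ravi-Uma pair as 8 objects in a line; the pair has 2 internal arrangements.
So the count is 2·(8)! = 80640.

80640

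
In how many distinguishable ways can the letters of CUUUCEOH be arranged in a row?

3360

Letter multiplicities in CUUUCEOH: C×2, E×1, H×1, O×1, U×3.
The number of distinct arrangements is 8!/(3!·2!) = 40320/12 = 3360.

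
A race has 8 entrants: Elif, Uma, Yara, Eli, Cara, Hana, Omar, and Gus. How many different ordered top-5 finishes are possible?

6720

There are 8 choices for 1st place, 7 for 2nd, and so on down to 4 for position 5.
That gives 8 × 7 × 6 × 5 × 4 = 6720.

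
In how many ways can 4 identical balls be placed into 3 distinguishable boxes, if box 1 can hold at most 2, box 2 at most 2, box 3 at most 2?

6

Without the upper bounds there are C(6,2) = 15 ways to split 4 among 3 boxes.
Subtract solutions that violate a single cap (substitute x_i' = x_i − (cap_i+1)): x_1 ≥ 3 gives C(3,2) = 3; x_2 ≥ 3 gives C(3,2) = 3; x_3 ≥ 3 gives C(3,2) = 3. Together 9.
No two caps can be exceeded simultaneously, so the pair terms are all 0.
By inclusion–exclusion the count is 15 − 9 + 0 = 6.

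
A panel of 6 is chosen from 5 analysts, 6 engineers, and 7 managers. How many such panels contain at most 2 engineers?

13101

Split by how many engineers are chosen (0 through 2).
Sum: C(6,0)·C(12,6) + C(6,1)·C(12,5) + C(6,2)·C(12,4) = 924 + 4752 + 7425 = 13101.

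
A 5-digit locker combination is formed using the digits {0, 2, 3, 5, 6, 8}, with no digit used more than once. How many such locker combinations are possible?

Choose and order 5 of the 6 symbols: the first digit has 6 options, the next 5, and so on down to 2.
6 × 5 × 4 × 3 × 2 = 720.

720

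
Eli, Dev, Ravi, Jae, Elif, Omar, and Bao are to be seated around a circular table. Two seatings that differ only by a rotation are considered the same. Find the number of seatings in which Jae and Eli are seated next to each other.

Treat {Jae, Eli} as one unit (2 internal orders) and seat the resulting 6 units around the table: (5)! circular arrangements.
So 2 × (5)! = 2 × 120 = 240.

240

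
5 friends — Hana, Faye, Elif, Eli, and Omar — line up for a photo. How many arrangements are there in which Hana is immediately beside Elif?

Glue Hana and Elif into one block (2 internal orders), leaving 4 units to arrange in a row.
So the count is 2·(4)! = 48.

48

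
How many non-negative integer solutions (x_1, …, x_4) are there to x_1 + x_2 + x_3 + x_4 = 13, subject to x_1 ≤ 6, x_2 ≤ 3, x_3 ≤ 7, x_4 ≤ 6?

Ignoring the caps, the number of non-negative solutions to x_1+…+x_4 = 13 is C(16,3) = 560.
Subtract solutions that violate a single cap (substitute x_i' = x_i − (cap_i+1)): x_1 ≥ 7 gives C(9,3) = 84; x_2 ≥ 4 gives C(12,3) = 220; x_3 ≥ 8 gives C(8,3) = 56; x_4 ≥ 7 gives C(9,3) = 84. Together 444.
Add back pairs where two caps are both exceeded: 10 + 0 + 0 + 4 + 10 + 0 = 24.
By inclusion–exclusion the count is 560 − 444 + 24 = 140.

140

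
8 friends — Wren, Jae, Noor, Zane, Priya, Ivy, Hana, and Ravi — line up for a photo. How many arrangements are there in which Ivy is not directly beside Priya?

There are 8! = 40320 arrangements in all. If Ivy and Priya are adjacent, merging them into one block gives 2·(7)! = 10080 arrangements.
So 40320 − 10080 = 30240 arrangements keep them apart.

30240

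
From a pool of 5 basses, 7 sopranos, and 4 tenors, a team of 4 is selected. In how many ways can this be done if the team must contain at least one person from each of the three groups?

910

With no constraint there are C(16,4) = 1820 possible selections.
Subtract selections that omit an entire group: no basses → C(11,4) = 330; no sopranos → C(9,4) = 126; no tenors → C(12,4) = 495.
Add back selections omitting two groups (i.e. drawn from a single group): C(5,4) + C(7,4) + C(4,4) = 41.
By inclusion–exclusion: 1820 − 951 + 41 = 910.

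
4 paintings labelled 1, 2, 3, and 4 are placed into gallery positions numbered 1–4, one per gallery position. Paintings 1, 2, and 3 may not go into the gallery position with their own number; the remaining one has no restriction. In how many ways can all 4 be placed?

Let Aᵢ (for i ∈ {1, 2, 3}) be the placements that put painting i in its forbidden gallery position. Any j of these fix j positions, leaving (4−j)! ways to fill the rest, and there are C(3,j) ways to pick which j.
By inclusion–exclusion, the number of valid placements is Σ_{j=0}^{3} (−1)^j C(3,j)·(4−j)!.
Computing: 24 − 18 + 6 − 1 = 11.

11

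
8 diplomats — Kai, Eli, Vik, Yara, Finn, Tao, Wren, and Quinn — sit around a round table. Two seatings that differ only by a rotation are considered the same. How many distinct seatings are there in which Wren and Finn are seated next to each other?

1440

Treat {Wren, Finn} as one unit (2 internal orders) and seat the resulting 7 units around the table: (6)! circular arrangements.
So 2 × (6)! = 2 × 720 = 1440.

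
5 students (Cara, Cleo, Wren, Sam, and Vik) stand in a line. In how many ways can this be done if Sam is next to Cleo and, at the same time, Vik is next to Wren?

Treat {Sam,Cleo} as one block (2 orders) and {Vik,Wren} as another (2 orders).
That leaves 3 units to arrange: 2 × 2 × 3! = 4 × 6 = 24.

24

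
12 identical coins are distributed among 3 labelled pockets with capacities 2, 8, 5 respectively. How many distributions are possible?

By stars and bars, unrestricted non-negative solutions to x_1+…+x_3 = 12 number C(12+2,2) = 91.
Subtract solutions that violate a single cap (substitute x_i' = x_i − (cap_i+1)): x_1 ≥ 3 gives C(11,2) = 55; x_2 ≥ 9 gives C(5,2) = 10; x_3 ≥ 6 gives C(8,2) = 28. Together 93.
Add back pairs where two caps are both exceeded: 1 + 10 + 0 = 11.
By inclusion–exclusion the count is 91 − 93 + 11 = 9.

9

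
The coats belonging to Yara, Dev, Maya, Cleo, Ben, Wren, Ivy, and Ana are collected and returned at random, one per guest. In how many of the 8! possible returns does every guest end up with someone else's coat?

14833

Let Aᵢ be the assignments in which guest i gets their own coat. We want the size of the complement of A₁∪…∪A_8.
By inclusion–exclusion this is Σ_{j=0}^{8} (−1)^j C(8,j)·(8−j)!.
Computing: 40320 − 40320 + 20160 − 6720 + 1680 − 336 + 56 − 8 + 1 = 14833.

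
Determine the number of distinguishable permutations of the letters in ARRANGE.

ARRANGE has 7 letters with A appearing twice and R appearing twice.
Dividing 7! = 5040 by 2!·2! = 4 for the repeated letters gives 1260.

1260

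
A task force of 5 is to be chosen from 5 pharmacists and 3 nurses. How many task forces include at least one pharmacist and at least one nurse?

With no constraint there are C(8,5) = 56 possible selections.
Selections missing a whole group: no pharmacists → C(3,5) = 0; no nurses → C(5,5) = 1.
Both groups omitted at once is impossible, so 56 − 1 = 55.

55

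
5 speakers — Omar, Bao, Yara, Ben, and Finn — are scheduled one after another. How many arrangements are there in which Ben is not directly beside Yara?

72

There are 5! = 120 arrangements in all. If Ben and Yara are adjacent, merging them into one block gives 2·(4)! = 48 arrangements.
Complementary counting: 120 − 48 = 72.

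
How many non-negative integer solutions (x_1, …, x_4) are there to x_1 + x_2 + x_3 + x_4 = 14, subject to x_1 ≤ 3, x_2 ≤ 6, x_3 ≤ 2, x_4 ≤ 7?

30

Ignoring the caps, the number of non-negative solutions to x_1+…+x_4 = 14 is C(17,3) = 680.
Subtract solutions that violate a single cap (substitute x_i' = x_i − (cap_i+1)): x_1 ≥ 4 gives C(13,3) = 286; x_2 ≥ 7 gives C(10,3) = 120; x_3 ≥ 3 gives C(14,3) = 364; x_4 ≥ 8 gives C(9,3) = 84. Together 854.
Add back pairs where two caps are both exceeded: 20 + 120 + 10 + 35 + 0 + 20 = 205.
Subtract triples: 1 + 0 + 0 + 0 = 1.
By inclusion–exclusion the count is 680 − 854 + 205 − 1 = 30.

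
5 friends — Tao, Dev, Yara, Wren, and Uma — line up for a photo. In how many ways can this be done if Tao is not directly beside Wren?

72

Of the 5! = 120 arrangements, those with Tao and Wren adjacent number 2 × 4! = 48 (treat the pair as a block with 2 internal orders).
Complementary counting: 120 − 48 = 72.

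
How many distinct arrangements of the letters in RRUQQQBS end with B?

420

With the last slot taken by B, it remains to arrange the other 7 letters (RRUQQQS).
Those 7 letters have Q appearing 3 times and R appearing twice, giving (7)!/(3!·2!) = 420.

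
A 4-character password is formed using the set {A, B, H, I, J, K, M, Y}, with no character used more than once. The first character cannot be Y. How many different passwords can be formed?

The first character has 8−1 = 7 choices (anything except Y).
The remaining 3 characters are filled from the other 7 symbols without repetition: 7 × 6 × 5 = 210.
Total: 7 × 210 = 1470.

1470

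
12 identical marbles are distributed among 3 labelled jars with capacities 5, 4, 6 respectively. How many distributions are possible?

By stars and bars, unrestricted non-negative solutions to x_1+…+x_3 = 12 number C(12+2,2) = 91.
Subtract solutions that violate a single cap (substitute x_i' = x_i − (cap_i+1)): x_1 ≥ 6 gives C(8,2) = 28; x_2 ≥ 5 gives C(9,2) = 36; x_3 ≥ 7 gives C(7,2) = 21. Together 85.
Add back pairs where two caps are both exceeded: 3 + 0 + 1 = 4.
By inclusion–exclusion the count is 91 − 85 + 4 = 10.

10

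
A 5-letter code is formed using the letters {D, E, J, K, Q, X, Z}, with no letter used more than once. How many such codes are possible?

With no repetition, fill the 5 letters in order: 7 choices, then 6, down to 3.
7 × 6 × 5 × 4 × 3 = 2520.

2520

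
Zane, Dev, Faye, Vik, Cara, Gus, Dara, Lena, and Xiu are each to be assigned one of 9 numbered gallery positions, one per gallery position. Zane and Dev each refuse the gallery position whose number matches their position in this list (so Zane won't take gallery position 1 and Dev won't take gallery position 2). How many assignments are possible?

287280

Let Aᵢ (for i ∈ {1, 2}) be the placements that put person i in their forbidden gallery position. Any j of these fix j positions, leaving (9−j)! ways to fill the rest, and there are C(2,j) ways to pick which j.
By inclusion–exclusion, the number of valid placements is Σ_{j=0}^{2} (−1)^j C(2,j)·(9−j)!.
Computing: 362880 − 80640 + 5040 = 287280.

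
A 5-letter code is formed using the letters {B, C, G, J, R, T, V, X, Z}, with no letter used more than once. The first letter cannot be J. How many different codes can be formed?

The first letter has 9−1 = 8 choices (anything except J).
The remaining 4 letters are filled from the other 8 symbols without repetition: 8 × 7 × 6 × 5 = 1680.
Total: 8 × 1680 = 13440.

13440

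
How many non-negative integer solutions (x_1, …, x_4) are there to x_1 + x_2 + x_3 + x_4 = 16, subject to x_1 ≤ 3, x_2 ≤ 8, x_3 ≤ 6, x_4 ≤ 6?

98

By stars and bars, unrestricted non-negative solutions to x_1+…+x_4 = 16 number C(16+3,3) = 969.
Subtract solutions that violate a single cap (substitute x_i' = x_i − (cap_i+1)): x_1 ≥ 4 gives C(15,3) = 455; x_2 ≥ 9 gives C(10,3) = 120; x_3 ≥ 7 gives C(12,3) = 220; x_4 ≥ 7 gives C(12,3) = 220. Together 1015.
Add back pairs where two caps are both exceeded: 20 + 56 + 56 + 1 + 1 + 10 = 144.
By inclusion–exclusion the count is 969 − 1015 + 144 = 98.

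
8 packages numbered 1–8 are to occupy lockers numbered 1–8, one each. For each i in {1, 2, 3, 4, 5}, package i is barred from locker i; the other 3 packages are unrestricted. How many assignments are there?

21234

Let Aᵢ (for 1 ≤ i ≤ 5) be the placements that put package i in its forbidden locker. Any j of these fix j positions, leaving (8−j)! ways to fill the rest, and there are C(5,j) ways to pick which j.
By inclusion–exclusion, the number of valid placements is Σ_{j=0}^{5} (−1)^j C(5,j)·(8−j)!.
Computing: 40320 − 25200 + 7200 − 1200 + 120 − 6 = 21234.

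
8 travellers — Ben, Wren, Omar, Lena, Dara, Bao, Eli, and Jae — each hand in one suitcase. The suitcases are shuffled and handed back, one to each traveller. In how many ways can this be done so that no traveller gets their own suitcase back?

This is the derangement count D_8: permutations of 8 items with no fixed point.
By inclusion–exclusion this is Σ_{j=0}^{8} (−1)^j C(8,j)·(8−j)!.
Computing: 40320 − 40320 + 20160 − 6720 + 1680 − 336 + 56 − 8 + 1 = 14833.

14833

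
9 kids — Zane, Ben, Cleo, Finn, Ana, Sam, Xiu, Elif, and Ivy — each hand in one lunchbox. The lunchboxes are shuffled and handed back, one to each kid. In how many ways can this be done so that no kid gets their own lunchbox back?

133496

Count assignments avoiding every fixed point. For any j of the 9 kids fixed to their own lunchbox, the other 9−j can be arranged in (9−j)! ways.
By inclusion–exclusion this is Σ_{j=0}^{9} (−1)^j C(9,j)·(9−j)!.
Computing: 362880 − 362880 + 181440 − 60480 + 15120 − 3024 + 504 − 72 + 9 − 1 = 133496.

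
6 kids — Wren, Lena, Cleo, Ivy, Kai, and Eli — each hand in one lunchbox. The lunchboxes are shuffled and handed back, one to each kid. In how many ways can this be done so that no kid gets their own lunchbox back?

Count assignments avoiding every fixed point. For any j of the 6 kids fixed to their own lunchbox, the other 6−j can be arranged in (6−j)! ways.
By inclusion–exclusion this is Σ_{j=0}^{6} (−1)^j C(6,j)·(6−j)!.
Computing: 720 − 720 + 360 − 120 + 30 − 6 + 1 = 265.

265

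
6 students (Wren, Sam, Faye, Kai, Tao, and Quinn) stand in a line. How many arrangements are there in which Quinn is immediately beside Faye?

Glue Quinn and Faye into one block (2 internal orders), leaving 5 units to arrange in a row.
That gives 2 × 5! = 2 × 120 = 240.

240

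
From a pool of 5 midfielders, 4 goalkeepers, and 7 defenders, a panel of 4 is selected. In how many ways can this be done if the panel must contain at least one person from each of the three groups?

Unrestricted: C(16,4) = 1820 ways to pick any 4 of the 16.
Subtract selections that omit an entire group: no midfielders → C(11,4) = 330; no goalkeepers → C(12,4) = 495; no defenders → C(9,4) = 126.
Add back selections omitting two groups (i.e. drawn from a single group): C(5,4) + C(4,4) + C(7,4) = 41.
By inclusion–exclusion: 1820 − 951 + 41 = 910.

910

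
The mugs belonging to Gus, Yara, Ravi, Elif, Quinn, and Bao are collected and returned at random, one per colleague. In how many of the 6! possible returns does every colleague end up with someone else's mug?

Count assignments avoiding every fixed point. For any j of the 6 colleagues fixed to their own mug, the other 6−j can be arranged in (6−j)! ways.
By inclusion–exclusion this is Σ_{j=0}^{6} (−1)^j C(6,j)·(6−j)!.
Computing: 720 − 720 + 360 − 120 + 30 − 6 + 1 = 265.

265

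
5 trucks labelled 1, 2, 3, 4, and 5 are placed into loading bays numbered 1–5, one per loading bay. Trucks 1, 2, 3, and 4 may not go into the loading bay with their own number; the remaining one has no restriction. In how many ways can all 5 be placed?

53

Let Aᵢ (for 1 ≤ i ≤ 4) be the placements that put truck i in its forbidden loading bay. Any j of these fix j positions, leaving (5−j)! ways to fill the rest, and there are C(4,j) ways to pick which j.
By inclusion–exclusion, the number of valid placements is Σ_{j=0}^{4} (−1)^j C(4,j)·(5−j)!.
Computing: 120 − 96 + 36 − 8 + 1 = 53.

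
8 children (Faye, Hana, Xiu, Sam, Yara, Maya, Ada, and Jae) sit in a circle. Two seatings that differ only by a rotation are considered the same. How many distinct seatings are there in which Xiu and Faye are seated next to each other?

Treat {Xiu, Faye} as one unit (2 internal orders) and seat the resulting 7 units around the table: (6)! circular arrangements.
So 2 × (6)! = 2 × 720 = 1440.

1440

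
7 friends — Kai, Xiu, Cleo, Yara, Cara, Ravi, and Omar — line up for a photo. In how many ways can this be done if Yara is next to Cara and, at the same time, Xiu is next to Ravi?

480

Treat {Yara,Cara} as one block (2 orders) and {Xiu,Ravi} as another (2 orders).
That leaves 5 units to arrange: 2 × 2 × 5! = 4 × 120 = 480.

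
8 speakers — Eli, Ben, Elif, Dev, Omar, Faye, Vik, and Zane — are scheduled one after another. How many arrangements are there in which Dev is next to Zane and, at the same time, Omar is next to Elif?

Treat {Dev,Zane} as one block (2 orders) and {Omar,Elif} as another (2 orders).
That leaves 6 units to arrange: 2 × 2 × 6! = 4 × 720 = 2880.

2880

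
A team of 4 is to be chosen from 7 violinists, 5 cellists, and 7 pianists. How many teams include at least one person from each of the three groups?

1960

With no constraint there are C(19,4) = 3876 possible selections.
Selections missing a whole group: no violinists → C(12,4) = 495; no cellists → C(14,4) = 1001; no pianists → C(12,4) = 495.
Add back selections omitting two groups (i.e. drawn from a single group): C(7,4) + C(5,4) + C(7,4) = 75.
By inclusion–exclusion: 3876 − 1991 + 75 = 1960.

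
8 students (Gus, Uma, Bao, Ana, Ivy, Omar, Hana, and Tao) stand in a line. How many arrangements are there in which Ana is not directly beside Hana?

30240

There are 8! = 40320 arrangements in all. If Ana and Hana are adjacent, merging them into one block gives 2·(7)! = 10080 arrangements.
So 40320 − 10080 = 30240 arrangements keep them apart.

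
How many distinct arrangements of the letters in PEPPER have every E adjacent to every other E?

20

Treat the 2 copies of E as a single block. The multiset to arrange is then {EE, P, P, P, R}, 5 items in all.
That gives (5)!/(3!) = 20 arrangements.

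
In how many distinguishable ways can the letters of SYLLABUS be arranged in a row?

SYLLABUS has 8 letters with L appearing twice and S appearing twice.
Dividing 8! = 40320 by 2!·2! = 4 for the repeated letters gives 10080.

10080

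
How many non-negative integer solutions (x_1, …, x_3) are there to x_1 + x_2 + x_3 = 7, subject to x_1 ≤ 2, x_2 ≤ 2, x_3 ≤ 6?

8

By stars and bars, unrestricted non-negative solutions to x_1+…+x_3 = 7 number C(7+2,2) = 36.
Subtract solutions that violate a single cap (substitute x_i' = x_i − (cap_i+1)): x_1 ≥ 3 gives C(6,2) = 15; x_2 ≥ 3 gives C(6,2) = 15; x_3 ≥ 7 gives C(2,2) = 1. Together 31.
Add back pairs where two caps are both exceeded: 3 + 0 + 0 = 3.
By inclusion–exclusion the count is 36 − 31 + 3 = 8.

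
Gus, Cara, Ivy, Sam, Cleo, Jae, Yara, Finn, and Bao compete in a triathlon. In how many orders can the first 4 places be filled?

This is an ordered selection of 4 from 9: P(9,4).
That gives 9 × 8 × 7 × 6 = 3024.

3024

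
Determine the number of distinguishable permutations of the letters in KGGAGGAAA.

630

Letter multiplicities in KGGAGGAAA: A×4, G×4, K×1.
Dividing 9! = 362880 by 4!·4! = 576 for the repeated letters gives 630.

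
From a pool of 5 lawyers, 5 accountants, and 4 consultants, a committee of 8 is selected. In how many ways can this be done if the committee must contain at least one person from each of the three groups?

Unrestricted: C(14,8) = 3003 ways to pick any 8 of the 14.
Subtract selections that omit an entire group: no lawyers → C(9,8) = 9; no accountants → C(9,8) = 9; no consultants → C(10,8) = 45.
Add back selections omitting two groups (i.e. drawn from a single group): C(5,8) + C(5,8) + C(4,8) = 0.
By inclusion–exclusion: 3003 − 63 + 0 = 2940.

2940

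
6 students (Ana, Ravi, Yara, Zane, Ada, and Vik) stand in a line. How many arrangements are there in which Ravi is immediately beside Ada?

Glue Ravi and Ada into one block (2 internal orders), leaving 5 units to arrange in a row.
So the count is 2·(5)! = 240.

240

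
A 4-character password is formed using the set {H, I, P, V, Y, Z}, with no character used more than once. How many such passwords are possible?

360

With no repetition, fill the 4 characters in order: 6 choices, then 5, down to 3.
6 × 5 × 4 × 3 = 360.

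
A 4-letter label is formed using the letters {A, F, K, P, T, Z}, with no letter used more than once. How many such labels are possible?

With no repetition, fill the 4 letters in order: 6 choices, then 5, down to 3.
6 × 5 × 4 × 3 = 360.

360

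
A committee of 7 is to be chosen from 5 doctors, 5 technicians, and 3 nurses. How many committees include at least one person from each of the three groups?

With no constraint there are C(13,7) = 1716 possible selections.
Subtract selections that omit an entire group: no doctors → C(8,7) = 8; no technicians → C(8,7) = 8; no nurses → C(10,7) = 120.
Add back selections omitting two groups (i.e. drawn from a single group): C(5,7) + C(5,7) + C(3,7) = 0.
By inclusion–exclusion: 1716 − 136 + 0 = 1580.

1580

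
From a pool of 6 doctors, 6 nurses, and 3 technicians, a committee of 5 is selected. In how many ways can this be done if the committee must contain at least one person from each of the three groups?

1971

Total 5-person selections from all 15: C(15,5) = 3003.
Selections missing a whole group: no doctors → C(9,5) = 126; no nurses → C(9,5) = 126; no technicians → C(12,5) = 792.
Add back selections omitting two groups (i.e. drawn from a single group): C(6,5) + C(6,5) + C(3,5) = 12.
By inclusion–exclusion: 3003 − 1044 + 12 = 1971.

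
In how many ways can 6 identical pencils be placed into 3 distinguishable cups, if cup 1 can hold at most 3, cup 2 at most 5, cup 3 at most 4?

18

Ignoring the caps, the number of non-negative solutions to x_1+…+x_3 = 6 is C(8,2) = 28.
Subtract solutions that violate a single cap (substitute x_i' = x_i − (cap_i+1)): x_1 ≥ 4 gives C(4,2) = 6; x_2 ≥ 6 gives C(2,2) = 1; x_3 ≥ 5 gives C(3,2) = 3. Together 10.
No two caps can be exceeded simultaneously, so the pair terms are all 0.
By inclusion–exclusion the count is 28 − 10 + 0 = 18.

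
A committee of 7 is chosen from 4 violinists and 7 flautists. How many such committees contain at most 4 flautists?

175

Split by how many flautists are chosen (0 through 4).
Sum: C(7,0)·C(4,7) + C(7,1)·C(4,6) + C(7,2)·C(4,5) + C(7,3)·C(4,4) + C(7,4)·C(4,3) = 0 + 0 + 0 + 35 + 140 = 175.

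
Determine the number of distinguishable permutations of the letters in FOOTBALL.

The 8 letters of FOOTBALL have repeats: L appearing twice and O appearing twice.
Dividing 8! = 40320 by 2!·2! = 4 for the repeated letters gives 10080.

10080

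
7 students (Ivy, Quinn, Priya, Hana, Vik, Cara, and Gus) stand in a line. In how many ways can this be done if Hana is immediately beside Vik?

Place the 5 others and the Hana-Vik pair as 6 objects in a line; the pair has 2 internal arrangements.
So the count is 2·(6)! = 1440.

1440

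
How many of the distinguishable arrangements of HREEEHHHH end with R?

Fix R in the last position and arrange the remaining 8 letters.
Those 8 letters have E appearing 3 times and H appearing 5 times, giving (8)!/(5!·3!) = 56.

56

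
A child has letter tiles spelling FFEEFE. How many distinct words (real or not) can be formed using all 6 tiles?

20

Letter multiplicities in FFEEFE: E×3, F×3.
Dividing 6! = 720 by 3!·3! = 36 for the repeated letters gives 20.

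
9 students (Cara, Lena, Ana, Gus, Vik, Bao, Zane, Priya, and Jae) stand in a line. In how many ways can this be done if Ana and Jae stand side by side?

Glue Ana and Jae into one block (2 internal orders), leaving 8 units to arrange in a row.
So the count is 2·(8)! = 80640.

80640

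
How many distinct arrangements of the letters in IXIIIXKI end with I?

Fix I in the last position and arrange the remaining 7 letters.
Those 7 letters have I appearing 4 times and X appearing twice, giving (7)!/(4!·2!) = 105.

105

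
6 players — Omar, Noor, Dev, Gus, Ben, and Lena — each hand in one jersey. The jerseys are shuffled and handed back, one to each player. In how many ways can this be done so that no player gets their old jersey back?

265

This is the derangement count D_6: permutations of 6 items with no fixed point.
By inclusion–exclusion this is Σ_{j=0}^{6} (−1)^j C(6,j)·(6−j)!.
Computing: 720 − 720 + 360 − 120 + 30 − 6 + 1 = 265.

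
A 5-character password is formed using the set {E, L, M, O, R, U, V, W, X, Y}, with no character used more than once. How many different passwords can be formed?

30240

Choose and order 5 of the 10 symbols: the first character has 10 options, the next 9, and so on down to 6.
10 × 9 × 8 × 7 × 6 = 30240.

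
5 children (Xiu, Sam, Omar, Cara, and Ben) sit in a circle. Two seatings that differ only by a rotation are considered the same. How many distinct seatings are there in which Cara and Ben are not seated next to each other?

12

Without the restriction there are (4)! = 24 seatings.
Those with Cara next to Ben: fuse the pair into one unit and seat 4 units around a circle — 2·(3)! = 12.
Subtracting, 24 − 12 = 12.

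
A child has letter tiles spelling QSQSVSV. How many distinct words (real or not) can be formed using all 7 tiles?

210

The 7 letters of QSQSVSV have repeats: Q appearing twice, S appearing 3 times, and V appearing twice.
So there are 7! / (3!·2!·2!) = 210 distinguishable arrangements.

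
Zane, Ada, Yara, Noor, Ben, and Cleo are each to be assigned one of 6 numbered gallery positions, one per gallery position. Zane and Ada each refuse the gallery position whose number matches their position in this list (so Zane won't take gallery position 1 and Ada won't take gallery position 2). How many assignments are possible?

Let Aᵢ (for i ∈ {1, 2}) be the placements that put person i in their forbidden gallery position. Any j of these fix j positions, leaving (6−j)! ways to fill the rest, and there are C(2,j) ways to pick which j.
By inclusion–exclusion, the number of valid placements is Σ_{j=0}^{2} (−1)^j C(2,j)·(6−j)!.
Computing: 720 − 240 + 24 = 504.

504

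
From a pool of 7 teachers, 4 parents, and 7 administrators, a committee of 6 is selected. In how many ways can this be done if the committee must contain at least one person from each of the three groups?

Unrestricted: C(18,6) = 18564 ways to pick any 6 of the 18.
Subtract selections that omit an entire group: no teachers → C(11,6) = 462; no parents → C(14,6) = 3003; no administrators → C(11,6) = 462.
Add back selections omitting two groups (i.e. drawn from a single group): C(7,6) + C(4,6) + C(7,6) = 14.
By inclusion–exclusion: 18564 − 3927 + 14 = 14651.

14651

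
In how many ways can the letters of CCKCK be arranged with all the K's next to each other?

4

Treat the 2 copies of K as a single block. The multiset to arrange is then {KK, C, C, C}, 4 items in all.
That gives (4)!/(3!) = 4 arrangements.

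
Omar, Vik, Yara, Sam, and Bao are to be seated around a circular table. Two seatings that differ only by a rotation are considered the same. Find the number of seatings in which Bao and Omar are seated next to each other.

Glue Bao and Omar into a block (2 internal orders). Seating 4 units around a circle gives (3)! arrangements.
So 2 × (3)! = 2 × 6 = 12.

12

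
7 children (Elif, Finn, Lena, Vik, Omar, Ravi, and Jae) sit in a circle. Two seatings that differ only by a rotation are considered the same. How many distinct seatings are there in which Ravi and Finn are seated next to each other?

240

Treat {Ravi, Finn} as one unit (2 internal orders) and seat the resulting 6 units around the table: (5)! circular arrangements.
So 2 × (5)! = 2 × 120 = 240.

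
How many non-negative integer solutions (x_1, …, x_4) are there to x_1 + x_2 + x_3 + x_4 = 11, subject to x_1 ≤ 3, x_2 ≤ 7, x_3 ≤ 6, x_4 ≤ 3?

91

Without the upper bounds there are C(14,3) = 364 ways to split 11 among 4 variables.
Subtract solutions that violate a single cap (substitute x_i' = x_i − (cap_i+1)): x_1 ≥ 4 gives C(10,3) = 120; x_2 ≥ 8 gives C(6,3) = 20; x_3 ≥ 7 gives C(7,3) = 35; x_4 ≥ 4 gives C(10,3) = 120. Together 295.
Add back pairs where two caps are both exceeded: 0 + 1 + 20 + 0 + 0 + 1 = 22.
By inclusion–exclusion the count is 364 − 295 + 22 = 91.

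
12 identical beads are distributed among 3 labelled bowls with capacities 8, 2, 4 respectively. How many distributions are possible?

6

Without the upper bounds there are C(14,2) = 91 ways to split 12 among 3 bowls.
Subtract solutions that violate a single cap (substitute x_i' = x_i − (cap_i+1)): x_1 ≥ 9 gives C(5,2) = 10; x_2 ≥ 3 gives C(11,2) = 55; x_3 ≥ 5 gives C(9,2) = 36. Together 101.
Add back pairs where two caps are both exceeded: 1 + 0 + 15 = 16.
By inclusion–exclusion the count is 91 − 101 + 16 = 6.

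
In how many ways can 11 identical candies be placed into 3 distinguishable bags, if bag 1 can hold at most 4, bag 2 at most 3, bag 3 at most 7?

10

By stars and bars, unrestricted non-negative solutions to x_1+…+x_3 = 11 number C(11+2,2) = 78.
Subtract solutions that violate a single cap (substitute x_i' = x_i − (cap_i+1)): x_1 ≥ 5 gives C(8,2) = 28; x_2 ≥ 4 gives C(9,2) = 36; x_3 ≥ 8 gives C(5,2) = 10. Together 74.
Add back pairs where two caps are both exceeded: 6 + 0 + 0 = 6.
By inclusion–exclusion the count is 78 − 74 + 6 = 10.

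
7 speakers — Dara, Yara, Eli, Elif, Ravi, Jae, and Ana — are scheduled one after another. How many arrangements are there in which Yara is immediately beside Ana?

1440

Treat {Yara, Ana} as a single unit. There are 6 units to order, and the pair itself can be ordered 2 ways.
So the count is 2·(6)! = 1440.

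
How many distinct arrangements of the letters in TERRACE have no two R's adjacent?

There are 7!/(2!·2!) = 1260 arrangements of TERRACE in total.
Arrangements with the R's together: treat RR as one letter, giving (6)!/(2!) = 360.
Hence 1260 − 360 = 900.

900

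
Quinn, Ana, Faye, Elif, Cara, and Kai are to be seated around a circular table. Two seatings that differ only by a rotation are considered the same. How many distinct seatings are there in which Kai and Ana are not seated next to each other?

Without the restriction there are (5)! = 120 seatings.
Seatings with Kai beside Ana: treat them as a block with 2 internal orders, giving 2 × (4)! = 48.
Subtracting, 120 − 48 = 72.

72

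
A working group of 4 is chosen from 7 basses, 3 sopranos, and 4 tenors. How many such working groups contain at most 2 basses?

Split by how many basses are chosen (0 through 2).
Sum: C(7,0)·C(7,4) + C(7,1)·C(7,3) + C(7,2)·C(7,2) = 35 + 245 + 441 = 721.

721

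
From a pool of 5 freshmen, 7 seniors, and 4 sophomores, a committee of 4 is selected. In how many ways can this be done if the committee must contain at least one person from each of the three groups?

Total 4-person selections from all 16: C(16,4) = 1820.
Selections missing a whole group: no freshmen → C(11,4) = 330; no seniors → C(9,4) = 126; no sophomores → C(12,4) = 495.
Add back selections omitting two groups (i.e. drawn from a single group): C(5,4) + C(7,4) + C(4,4) = 41.
By inclusion–exclusion: 1820 − 951 + 41 = 910.

910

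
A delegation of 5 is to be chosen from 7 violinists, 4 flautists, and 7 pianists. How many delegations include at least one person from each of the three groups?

5684

Total 5-person selections from all 18: C(18,5) = 8568.
Subtract selections that omit an entire group: no violinists → C(11,5) = 462; no flautists → C(14,5) = 2002; no pianists → C(11,5) = 462.
Add back selections omitting two groups (i.e. drawn from a single group): C(7,5) + C(4,5) + C(7,5) = 42.
By inclusion–exclusion: 8568 − 2926 + 42 = 5684.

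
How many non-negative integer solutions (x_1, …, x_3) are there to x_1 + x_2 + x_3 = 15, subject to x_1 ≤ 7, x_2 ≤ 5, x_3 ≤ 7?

Ignoring the caps, the number of non-negative solutions to x_1+…+x_3 = 15 is C(17,2) = 136.
Subtract solutions that violate a single cap (substitute x_i' = x_i − (cap_i+1)): x_1 ≥ 8 gives C(9,2) = 36; x_2 ≥ 6 gives C(11,2) = 55; x_3 ≥ 8 gives C(9,2) = 36. Together 127.
Add back pairs where two caps are both exceeded: 3 + 0 + 3 = 6.
By inclusion–exclusion the count is 136 − 127 + 6 = 15.

15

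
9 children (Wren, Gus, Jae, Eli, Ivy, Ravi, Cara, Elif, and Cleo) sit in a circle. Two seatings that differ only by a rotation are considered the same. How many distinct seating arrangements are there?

40320

Seat Wren anywhere (absorbing the rotational symmetry), then permute the other 8: (8)! = 40320.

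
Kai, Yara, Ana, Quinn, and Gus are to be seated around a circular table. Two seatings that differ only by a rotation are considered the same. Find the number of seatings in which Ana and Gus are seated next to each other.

12

Glue Ana and Gus into a block (2 internal orders). Seating 4 units around a circle gives (3)! arrangements.
So 2 × (3)! = 2 × 6 = 12.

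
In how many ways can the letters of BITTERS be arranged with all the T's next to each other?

720

Treat the 2 copies of T as a single block. The multiset to arrange is then {TT, B, E, I, R, S}, 6 items in all.
All 6 items are distinct, so there are (6)! = 720 arrangements.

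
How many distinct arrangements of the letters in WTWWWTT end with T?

Fix T in the last position and arrange the remaining 6 letters.
Those 6 letters have T appearing twice and W appearing 4 times, giving (6)!/(4!·2!) = 15.

15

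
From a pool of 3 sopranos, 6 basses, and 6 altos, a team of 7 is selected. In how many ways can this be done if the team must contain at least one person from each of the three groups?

Unrestricted: C(15,7) = 6435 ways to pick any 7 of the 15.
Selections missing a whole group: no sopranos → C(12,7) = 792; no basses → C(9,7) = 36; no altos → C(9,7) = 36.
Add back selections omitting two groups (i.e. drawn from a single group): C(3,7) + C(6,7) + C(6,7) = 0.
By inclusion–exclusion: 6435 − 864 + 0 = 5571.

5571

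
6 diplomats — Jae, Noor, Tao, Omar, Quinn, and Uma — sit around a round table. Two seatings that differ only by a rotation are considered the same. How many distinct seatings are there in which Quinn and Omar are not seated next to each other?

72

Without the restriction there are (5)! = 120 seatings.
Those with Quinn next to Omar: fuse the pair into one unit and seat 5 units around a circle — 2·(4)! = 48.
Subtracting, 120 − 48 = 72.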